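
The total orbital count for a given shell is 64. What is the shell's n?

n = 8

n² = 64 ⇒ n = 8.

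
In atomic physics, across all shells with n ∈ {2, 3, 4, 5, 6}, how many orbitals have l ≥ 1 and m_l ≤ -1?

35

Per-shell orbital counts meeting the constraint:
n=2 → 1; n=3 → 3; n=4 → 6; n=5 → 10; n=6 → 15.
Total orbitals: 1 + 3 + 6 + 10 + 15 = 35.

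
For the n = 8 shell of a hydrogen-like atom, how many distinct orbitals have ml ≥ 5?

6

Orbitals with ml ≥ 5, by l: l=5 → 1; l=6 → 2; l=7 → 3.
Total orbitals: 1 + 2 + 3 = 6.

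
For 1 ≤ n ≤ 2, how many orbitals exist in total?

Total orbitals = 1² + 2² = 5.

5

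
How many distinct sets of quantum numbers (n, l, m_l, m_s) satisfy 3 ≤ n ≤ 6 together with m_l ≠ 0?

Treat each shell separately and count matching orbitals:
n=3 → 6; n=4 → 12; n=5 → 20; n=6 → 30.
Orbitals: 6 + 12 + 20 + 30 = 68. Including both spin states (m_s = ±1/2) gives 2 × 68 = 136 states.

136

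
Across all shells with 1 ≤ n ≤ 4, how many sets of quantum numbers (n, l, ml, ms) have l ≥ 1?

Work shell by shell — for each n, count the (l, ml) pairs that satisfy l ≥ 1:
n=2 → 3; n=3 → 8; n=4 → 15.
Orbitals: 3 + 8 + 15 = 26. Including both spin states (ms = ±1/2) gives 2 × 26 = 52 states.

52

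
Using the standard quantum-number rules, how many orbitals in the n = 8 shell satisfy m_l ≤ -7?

1

The n = 8 shell has l = 0 through 7; check each.
Contributions: l=7 → 1.
Total orbitals: 1.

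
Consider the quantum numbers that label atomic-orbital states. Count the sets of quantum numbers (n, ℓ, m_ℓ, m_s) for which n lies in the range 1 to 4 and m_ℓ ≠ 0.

40

Treat each shell separately and count matching orbitals:
n=2 → 2; n=3 → 6; n=4 → 12.
Orbitals: 2 + 6 + 12 = 20. Including both spin states (m_s = ±1/2) gives 2 × 20 = 40 states.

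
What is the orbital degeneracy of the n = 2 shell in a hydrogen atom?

4

The n = 2 shell contains n² = 2² = 4 orbitals.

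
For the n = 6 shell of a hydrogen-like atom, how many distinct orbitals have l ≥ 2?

The n = 6 shell has l = 0 through 5; check each.
Contributions: l=2 → 5; l=3 → 7; l=4 → 9; l=5 → 11.
Total orbitals: 5 + 7 + 9 + 11 = 32.

32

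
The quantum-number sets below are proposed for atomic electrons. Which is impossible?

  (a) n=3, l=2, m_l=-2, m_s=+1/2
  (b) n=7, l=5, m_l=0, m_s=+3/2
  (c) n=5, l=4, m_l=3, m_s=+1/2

(b) has m_s = +3/2, but an electron's spin must be ±1/2.
The remaining sets (a), (c) satisfy all four rules.

(b)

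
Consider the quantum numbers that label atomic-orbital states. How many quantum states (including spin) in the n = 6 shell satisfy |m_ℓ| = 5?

For n = 6, ℓ ranges over 0 … 5.
Per ℓ-value: ℓ=5 → 2.
Orbitals: 2. Each orbital carries two spin states, so 2 × 2 = 4 states.

4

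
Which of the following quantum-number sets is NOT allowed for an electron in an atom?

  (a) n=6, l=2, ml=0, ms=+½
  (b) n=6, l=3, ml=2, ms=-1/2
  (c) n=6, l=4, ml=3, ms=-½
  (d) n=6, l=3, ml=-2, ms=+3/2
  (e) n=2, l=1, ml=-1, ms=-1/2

(d)

(d) has ms = +3/2, but an electron's spin must be ±1/2.
The remaining sets (a), (b), (c), (e) satisfy all four rules.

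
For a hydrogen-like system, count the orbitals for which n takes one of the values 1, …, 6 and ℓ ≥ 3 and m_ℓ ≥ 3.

Count contributing orbitals for each principal shell:
n=4 → 1; n=5 → 3; n=6 → 6.
Total orbitals: 1 + 3 + 6 = 10.

10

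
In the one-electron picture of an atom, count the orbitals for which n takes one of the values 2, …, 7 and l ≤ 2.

49

Per-shell orbital counts meeting the constraint:
n=2 → 4; n=3 → 9; n=4 → 9; n=5 → 9; n=6 → 9; n=7 → 9.
Total orbitals: 4 + 9 + 9 + 9 + 9 + 9 = 49.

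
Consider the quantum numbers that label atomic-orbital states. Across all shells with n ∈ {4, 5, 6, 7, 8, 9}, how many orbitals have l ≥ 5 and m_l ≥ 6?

10

Count contributing orbitals for each principal shell:
n=7 → 1; n=8 → 3; n=9 → 6.
Total orbitals: 1 + 3 + 6 = 10.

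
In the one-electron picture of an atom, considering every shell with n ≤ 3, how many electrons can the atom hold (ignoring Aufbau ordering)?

Total orbitals = 1² + 2² + 3² = 14. Doubling for spin gives 28 electrons.

28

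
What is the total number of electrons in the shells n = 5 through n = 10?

Shell n has n² orbitals: 5²=25 + 6²=36 + 7²=49 + 8²=64 + 9²=81 + 10²=100 = 355 orbitals.
Two spin states per orbital: 2 × 355 = 710 electrons.

710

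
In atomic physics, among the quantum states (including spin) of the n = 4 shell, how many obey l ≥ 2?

24

Orbitals with l ≥ 2, by l: l=2 → 5; l=3 → 7.
Orbitals: 5 + 7 = 12. Each orbital carries two spin states, so 12 × 2 = 24 states.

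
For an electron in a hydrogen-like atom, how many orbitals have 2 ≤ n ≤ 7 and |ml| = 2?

Count contributing orbitals for each principal shell:
n=3 → 2; n=4 → 4; n=5 → 6; n=6 → 8; n=7 → 10.
Total orbitals: 2 + 4 + 6 + 8 + 10 = 30.

30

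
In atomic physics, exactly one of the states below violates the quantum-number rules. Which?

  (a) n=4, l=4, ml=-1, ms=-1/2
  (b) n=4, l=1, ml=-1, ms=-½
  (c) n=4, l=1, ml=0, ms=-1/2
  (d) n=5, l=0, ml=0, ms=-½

(a) has l = 4 ≥ n = 4, violating 0 ≤ l ≤ n−1.
The remaining sets (b), (c), (d) satisfy all four rules.

(a)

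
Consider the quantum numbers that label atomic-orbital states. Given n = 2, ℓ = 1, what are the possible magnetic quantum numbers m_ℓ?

-1, 0, 1

m_ℓ takes every integer from −ℓ to +ℓ. With ℓ = 1 that gives the 3 values -1, 0, 1.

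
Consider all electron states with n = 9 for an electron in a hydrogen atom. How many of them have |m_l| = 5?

Per l-value: l=5 → 2; l=6 → 2; l=7 → 2; l=8 → 2.
Orbitals: 2 + 2 + 2 + 2 = 8. Each orbital carries two spin states, so 8 × 2 = 16 states.

16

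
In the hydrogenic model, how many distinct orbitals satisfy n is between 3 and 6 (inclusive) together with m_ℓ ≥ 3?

10

For each n in the range, tally the orbitals obeying m_ℓ ≥ 3:
n=4 → 1; n=5 → 3; n=6 → 6.
Total orbitals: 1 + 3 + 6 = 10.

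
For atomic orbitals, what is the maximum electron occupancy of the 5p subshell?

A subshell with l = 1 has 2l+1 = 3 orbitals, each holding 2 electrons (spin ±1/2), so 3 × 2 = 6.

6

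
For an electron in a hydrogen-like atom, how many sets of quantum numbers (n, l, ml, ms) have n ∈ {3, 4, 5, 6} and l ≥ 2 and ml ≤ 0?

80

For each n in the range, tally the orbitals obeying l ≥ 2 and ml ≤ 0:
n=3 → 3; n=4 → 7; n=5 → 12; n=6 → 18.
Orbitals: 3 + 7 + 12 + 18 = 40. Including both spin states (ms = ±1/2) gives 2 × 40 = 80 states.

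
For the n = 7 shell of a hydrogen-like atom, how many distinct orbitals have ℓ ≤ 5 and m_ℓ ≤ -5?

1

With n = 7 the allowed ℓ are 0, 1, …, 6.
Per ℓ-value: ℓ=5 → 1.
Total orbitals: 1.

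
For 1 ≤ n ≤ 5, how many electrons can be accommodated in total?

110

Total orbitals = 1² + 2² + 3² + 4² + 5² = 55. Doubling for spin gives 110 electrons.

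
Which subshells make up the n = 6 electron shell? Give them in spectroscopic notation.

For n = 6, l runs from 0 to 5. In spectroscopic notation l = 0,1,2,… ↔ s,p,d,f,g,h,i, so the subshells are 6s, 6p, 6d, 6f, 6g, 6h.

6s, 6p, 6d, 6f, 6g, 6h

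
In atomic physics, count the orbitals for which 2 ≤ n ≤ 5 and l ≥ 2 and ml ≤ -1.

16

Per-shell orbital counts meeting the constraint:
n=3 → 2; n=4 → 5; n=5 → 9.
Total orbitals: 2 + 5 + 9 = 16.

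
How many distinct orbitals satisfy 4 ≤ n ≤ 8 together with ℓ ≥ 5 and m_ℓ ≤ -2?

For each n in the range, tally the orbitals obeying ℓ ≥ 5 and m_ℓ ≤ -2:
n=6 → 4; n=7 → 9; n=8 → 15.
Total orbitals: 4 + 9 + 15 = 28.

28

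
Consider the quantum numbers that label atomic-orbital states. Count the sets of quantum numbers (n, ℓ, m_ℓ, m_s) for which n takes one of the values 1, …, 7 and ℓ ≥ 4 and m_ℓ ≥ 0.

68

Count contributing orbitals for each principal shell:
n=5 → 5; n=6 → 11; n=7 → 18.
Orbitals: 5 + 11 + 18 = 34. Including both spin states (m_s = ±1/2) gives 2 × 34 = 68 states.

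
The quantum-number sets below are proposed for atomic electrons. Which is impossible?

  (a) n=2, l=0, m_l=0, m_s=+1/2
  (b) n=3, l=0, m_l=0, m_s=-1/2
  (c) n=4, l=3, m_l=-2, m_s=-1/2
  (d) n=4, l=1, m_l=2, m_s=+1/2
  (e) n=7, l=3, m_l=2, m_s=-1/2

(d) has |m_l| = 2 > l = 1, violating −l ≤ m_l ≤ l.
The remaining sets (a), (b), (c), (e) satisfy all four rules.

(d)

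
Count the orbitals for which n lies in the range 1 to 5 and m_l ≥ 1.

20

Per-shell orbital counts meeting the constraint:
n=2 → 1; n=3 → 3; n=4 → 6; n=5 → 10.
Total orbitals: 1 + 3 + 6 + 10 = 20.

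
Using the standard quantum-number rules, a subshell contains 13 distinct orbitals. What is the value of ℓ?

ℓ = 6 (i)

2ℓ+1 = 13 gives ℓ = 6.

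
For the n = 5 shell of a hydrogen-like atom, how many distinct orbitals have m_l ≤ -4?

1

The n = 5 shell has l = 0 through 4; check each.
Per l-value: l=4 → 1.
Total orbitals: 1.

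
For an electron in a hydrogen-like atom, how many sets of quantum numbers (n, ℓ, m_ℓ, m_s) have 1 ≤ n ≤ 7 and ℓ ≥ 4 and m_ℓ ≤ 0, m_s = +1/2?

Count contributing orbitals for each principal shell:
n=5 → 5; n=6 → 11; n=7 → 18.
Orbitals: 5 + 11 + 18 = 34. With m_s fixed to +1/2 there is one state per orbital, so 34 states.

34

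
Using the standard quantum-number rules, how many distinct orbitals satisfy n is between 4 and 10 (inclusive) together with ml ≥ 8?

4

Go shell by shell, enumerating (l, ml) with ml ≥ 8:
n=9 → 1; n=10 → 3.
Total orbitals: 1 + 3 = 4.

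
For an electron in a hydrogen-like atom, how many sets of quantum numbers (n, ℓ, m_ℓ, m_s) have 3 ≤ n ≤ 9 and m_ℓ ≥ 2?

168

Treat each shell separately and count matching orbitals:
n=3 → 1; n=4 → 3; n=5 → 6; n=6 → 10; n=7 → 15; n=8 → 21; n=9 → 28.
Orbitals: 1 + 3 + 6 + 10 + 15 + 21 + 28 = 84. Including both spin states (m_s = ±1/2) gives 2 × 84 = 168 states.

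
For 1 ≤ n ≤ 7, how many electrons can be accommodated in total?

Total orbitals = 1² + 2² + 3² + 4² + 5² + 6² + 7² = 140. Doubling for spin gives 280 electrons.

280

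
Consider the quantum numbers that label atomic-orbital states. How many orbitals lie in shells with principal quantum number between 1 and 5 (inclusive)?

Shell n has n² orbitals: 1²=1 + 2²=4 + 3²=9 + 4²=16 + 5²=25 = 55 orbitals.

55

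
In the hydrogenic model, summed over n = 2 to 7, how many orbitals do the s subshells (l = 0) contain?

An s subshell (l = 0) exists for every n ≥ 1, so shells n = 2, 3, 4, 5, 6, 7 each contribute one — 6 subshells.
Since each s subshell has 2·0+1 = 1 orbital, the total is 6 × 1 = 6.

6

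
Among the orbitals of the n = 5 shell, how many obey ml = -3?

2

For n = 5, l ranges over 0 … 4.
Contributions: l=3 → 1; l=4 → 1.
Total orbitals: 1 + 1 = 2.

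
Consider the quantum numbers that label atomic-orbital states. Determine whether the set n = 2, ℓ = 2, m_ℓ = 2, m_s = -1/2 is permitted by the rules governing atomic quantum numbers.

Invalid

The orbital quantum number must satisfy 0 ≤ ℓ ≤ n−1. With n = 2 the allowed ℓ values are 0, 1, so ℓ = 2 is out of range.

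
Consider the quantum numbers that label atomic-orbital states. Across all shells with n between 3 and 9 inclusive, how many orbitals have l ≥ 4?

175

Go shell by shell, enumerating (l, ml) with l ≥ 4:
n=5 → 9; n=6 → 20; n=7 → 33; n=8 → 48; n=9 → 65.
Total orbitals: 9 + 20 + 33 + 48 + 65 = 175.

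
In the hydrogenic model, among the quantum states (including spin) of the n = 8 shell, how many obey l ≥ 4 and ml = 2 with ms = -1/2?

4

The n = 8 shell has l = 0 through 7; check each.
The (l, ml) pairs meeting l ≥ 4 and ml = 2 give: l=4 → 1; l=5 → 1; l=6 → 1; l=7 → 1.
Orbitals: 1 + 1 + 1 + 1 = 4. With ms fixed to a single value there is one state per orbital, giving 4 states.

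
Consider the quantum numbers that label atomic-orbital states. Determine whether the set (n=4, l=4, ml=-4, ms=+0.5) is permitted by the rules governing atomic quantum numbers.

The orbital quantum number must satisfy 0 ≤ l ≤ n−1. With n = 4 the allowed l values are 0, 1, 2, 3, so l = 4 is out of range.

Not allowed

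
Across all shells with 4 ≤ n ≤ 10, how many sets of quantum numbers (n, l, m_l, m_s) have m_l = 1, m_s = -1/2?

42

Go shell by shell, enumerating (l, m_l) with m_l = 1:
n=4 → 3; n=5 → 4; n=6 → 5; n=7 → 6; n=8 → 7; n=9 → 8; n=10 → 9.
Orbitals: 3 + 4 + 5 + 6 + 7 + 8 + 9 = 42. With m_s fixed to -1/2 there is one state per orbital, so 42 states.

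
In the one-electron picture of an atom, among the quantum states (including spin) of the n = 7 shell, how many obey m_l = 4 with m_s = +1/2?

3

Orbitals with m_l = 4, by l: l=4 → 1; l=5 → 1; l=6 → 1.
Orbitals: 1 + 1 + 1 = 3. With m_s fixed to a single value there is one state per orbital, giving 3 states.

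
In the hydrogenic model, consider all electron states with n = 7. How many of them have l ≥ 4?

66

With n = 7 the allowed l are 0, 1, …, 6.
Contributions: l=4 → 9; l=5 → 11; l=6 → 13.
Orbitals: 9 + 11 + 13 = 33. Each orbital carries two spin states, so 33 × 2 = 66 states.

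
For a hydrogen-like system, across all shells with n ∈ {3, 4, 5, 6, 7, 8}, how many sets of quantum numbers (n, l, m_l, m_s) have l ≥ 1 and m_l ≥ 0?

220

Count contributing orbitals for each principal shell:
n=3 → 5; n=4 → 9; n=5 → 14; n=6 → 20; n=7 → 27; n=8 → 35.
Orbitals: 5 + 9 + 14 + 20 + 27 + 35 = 110. Including both spin states (m_s = ±1/2) gives 2 × 110 = 220 states.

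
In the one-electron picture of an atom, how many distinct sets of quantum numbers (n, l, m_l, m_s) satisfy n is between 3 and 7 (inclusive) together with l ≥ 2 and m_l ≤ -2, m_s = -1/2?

35

For each n in the range, tally the orbitals obeying l ≥ 2 and m_l ≤ -2:
n=3 → 1; n=4 → 3; n=5 → 6; n=6 → 10; n=7 → 15.
Orbitals: 1 + 3 + 6 + 10 + 15 = 35. With m_s fixed to -1/2 there is one state per orbital, so 35 states.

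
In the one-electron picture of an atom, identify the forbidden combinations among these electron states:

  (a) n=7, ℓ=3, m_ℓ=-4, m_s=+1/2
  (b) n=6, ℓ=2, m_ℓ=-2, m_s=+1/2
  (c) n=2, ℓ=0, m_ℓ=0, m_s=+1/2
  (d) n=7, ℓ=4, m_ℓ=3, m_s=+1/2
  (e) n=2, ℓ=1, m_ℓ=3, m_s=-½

(a) and (e)

(a) has |m_ℓ| = 4 > ℓ = 3, violating −ℓ ≤ m_ℓ ≤ ℓ.
(e) has |m_ℓ| = 3 > ℓ = 1, violating −ℓ ≤ m_ℓ ≤ ℓ.
The remaining sets (b), (c), (d) satisfy all four rules.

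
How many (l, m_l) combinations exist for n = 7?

49

The n = 7 shell contains n² = 7² = 49 orbitals.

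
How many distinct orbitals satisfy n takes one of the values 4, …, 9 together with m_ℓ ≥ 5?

Work shell by shell — for each n, count the (ℓ, m_ℓ) pairs that satisfy m_ℓ ≥ 5:
n=6 → 1; n=7 → 3; n=8 → 6; n=9 → 10.
Total orbitals: 1 + 3 + 6 + 10 = 20.

20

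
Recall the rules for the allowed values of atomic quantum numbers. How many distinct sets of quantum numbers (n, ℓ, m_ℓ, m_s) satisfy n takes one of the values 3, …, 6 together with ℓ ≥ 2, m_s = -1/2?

70

Work shell by shell — for each n, count the (ℓ, m_ℓ) pairs that satisfy ℓ ≥ 2:
n=3 → 5; n=4 → 12; n=5 → 21; n=6 → 32.
Orbitals: 5 + 12 + 21 + 32 = 70. With m_s fixed to -1/2 there is one state per orbital, so 70 states.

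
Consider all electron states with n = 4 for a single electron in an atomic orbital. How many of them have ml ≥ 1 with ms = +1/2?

For n = 4, l ranges over 0 … 3.
Contributions: l=1 → 1; l=2 → 2; l=3 → 3.
Orbitals: 1 + 2 + 3 = 6. With ms fixed to a single value there is one state per orbital, giving 6 states.

6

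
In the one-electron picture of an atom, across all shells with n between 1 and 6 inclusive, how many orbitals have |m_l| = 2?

20

Count contributing orbitals for each principal shell:
n=3 → 2; n=4 → 4; n=5 → 6; n=6 → 8.
Total orbitals: 2 + 4 + 6 + 8 = 20.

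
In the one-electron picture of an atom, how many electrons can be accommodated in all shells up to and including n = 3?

Total orbitals = 1² + 2² + 3² = 14. Doubling for spin gives 28 electrons.

28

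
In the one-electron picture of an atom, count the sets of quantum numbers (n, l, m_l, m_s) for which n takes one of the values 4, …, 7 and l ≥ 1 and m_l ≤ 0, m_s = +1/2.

Go shell by shell, enumerating (l, m_l) with l ≥ 1 and m_l ≤ 0:
n=4 → 9; n=5 → 14; n=6 → 20; n=7 → 27.
Orbitals: 9 + 14 + 20 + 27 = 70. With m_s fixed to +1/2 there is one state per orbital, so 70 states.

70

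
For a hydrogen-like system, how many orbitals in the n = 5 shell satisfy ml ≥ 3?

3

For n = 5, l ranges over 0 … 4.
The (l, ml) pairs meeting ml ≥ 3 give: l=3 → 1; l=4 → 2.
Total orbitals: 1 + 2 = 3.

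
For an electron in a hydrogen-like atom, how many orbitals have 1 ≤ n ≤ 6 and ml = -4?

Work shell by shell — for each n, count the (l, ml) pairs that satisfy ml = -4:
n=5 → 1; n=6 → 2.
Total orbitals: 1 + 2 = 3.

3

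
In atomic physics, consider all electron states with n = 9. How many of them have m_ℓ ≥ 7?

6

With n = 9 the allowed ℓ are 0, 1, …, 8.
Orbitals with m_ℓ ≥ 7, by ℓ: ℓ=7 → 1; ℓ=8 → 2.
Orbitals: 1 + 2 = 3. Each orbital carries two spin states, so 3 × 2 = 6 states.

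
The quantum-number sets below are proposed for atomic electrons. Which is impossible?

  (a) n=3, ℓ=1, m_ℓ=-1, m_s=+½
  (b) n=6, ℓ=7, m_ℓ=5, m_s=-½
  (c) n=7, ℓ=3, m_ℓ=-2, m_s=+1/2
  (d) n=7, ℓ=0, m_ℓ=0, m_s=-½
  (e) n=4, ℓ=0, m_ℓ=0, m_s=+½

(b) has ℓ = 7 ≥ n = 6, violating 0 ≤ ℓ ≤ n−1.
The remaining sets (a), (c), (d), (e) satisfy all four rules.

(b)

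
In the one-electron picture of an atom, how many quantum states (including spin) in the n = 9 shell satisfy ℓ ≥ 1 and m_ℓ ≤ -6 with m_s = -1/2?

The n = 9 shell has ℓ = 0 through 8; check each.
Contributions: ℓ=6 → 1; ℓ=7 → 2; ℓ=8 → 3.
Orbitals: 1 + 2 + 3 = 6. With m_s fixed to a single value there is one state per orbital, giving 6 states.

6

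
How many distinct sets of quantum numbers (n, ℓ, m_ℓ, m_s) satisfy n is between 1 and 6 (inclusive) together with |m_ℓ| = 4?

Go shell by shell, enumerating (ℓ, m_ℓ) with |m_ℓ| = 4:
n=5 → 2; n=6 → 4.
Orbitals: 2 + 4 = 6. Including both spin states (m_s = ±1/2) gives 2 × 6 = 12 states.

12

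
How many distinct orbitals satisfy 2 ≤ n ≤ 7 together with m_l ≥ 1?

Per-shell orbital counts meeting the constraint:
n=2 → 1; n=3 → 3; n=4 → 6; n=5 → 10; n=6 → 15; n=7 → 21.
Total orbitals: 1 + 3 + 6 + 10 + 15 + 21 = 56.

56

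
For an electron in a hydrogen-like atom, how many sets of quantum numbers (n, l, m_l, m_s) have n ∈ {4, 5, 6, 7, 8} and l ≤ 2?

Per-shell orbital counts meeting the constraint:
n=4 → 9; n=5 → 9; n=6 → 9; n=7 → 9; n=8 → 9.
Orbitals: 9 + 9 + 9 + 9 + 9 = 45. Including both spin states (m_s = ±1/2) gives 2 × 45 = 90 states.

90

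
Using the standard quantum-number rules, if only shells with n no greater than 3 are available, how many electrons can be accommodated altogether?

Total orbitals = 1² + 2² + 3² = 14. Doubling for spin gives 28 electrons.

28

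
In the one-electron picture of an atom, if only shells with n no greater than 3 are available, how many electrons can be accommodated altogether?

Total orbitals = 1² + 2² + 3² = 14. Doubling for spin gives 28 electrons.

28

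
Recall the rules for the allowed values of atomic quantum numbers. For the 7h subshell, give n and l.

n = 7, l = 5

The leading integer gives n = 7; the letter 'h' means l = 5.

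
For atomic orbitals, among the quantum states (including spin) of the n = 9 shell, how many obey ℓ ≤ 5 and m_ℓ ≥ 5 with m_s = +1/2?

1

The n = 9 shell has ℓ = 0 through 8; check each.
Per ℓ-value: ℓ=5 → 1.
Orbitals: 1. With m_s fixed to a single value there is one state per orbital, giving 1 state.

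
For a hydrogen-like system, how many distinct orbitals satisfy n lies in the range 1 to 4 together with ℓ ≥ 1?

Per-shell orbital counts meeting the constraint:
n=2 → 3; n=3 → 8; n=4 → 15.
Total orbitals: 3 + 8 + 15 = 26.

26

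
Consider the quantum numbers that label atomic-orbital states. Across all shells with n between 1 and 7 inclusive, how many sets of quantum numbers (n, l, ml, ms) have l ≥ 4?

124

Work shell by shell — for each n, count the (l, ml) pairs that satisfy l ≥ 4:
n=5 → 9; n=6 → 20; n=7 → 33.
Orbitals: 9 + 20 + 33 = 62. Including both spin states (ms = ±1/2) gives 2 × 62 = 124 states.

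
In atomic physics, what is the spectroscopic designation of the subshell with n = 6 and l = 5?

l = 5 corresponds to the letter 'h', so the subshell is 6h.

6h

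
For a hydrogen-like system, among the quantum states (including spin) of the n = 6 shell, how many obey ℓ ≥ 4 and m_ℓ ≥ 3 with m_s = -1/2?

5

The n = 6 shell has ℓ = 0 through 5; check each.
Per ℓ-value: ℓ=4 → 2; ℓ=5 → 3.
Orbitals: 2 + 3 = 5. With m_s fixed to a single value there is one state per orbital, giving 5 states.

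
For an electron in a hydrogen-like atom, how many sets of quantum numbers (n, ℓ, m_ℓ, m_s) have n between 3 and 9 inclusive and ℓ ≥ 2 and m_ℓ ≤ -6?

Per-shell orbital counts meeting the constraint:
n=7 → 1; n=8 → 3; n=9 → 6.
Orbitals: 1 + 3 + 6 = 10. Including both spin states (m_s = ±1/2) gives 2 × 10 = 20 states.

20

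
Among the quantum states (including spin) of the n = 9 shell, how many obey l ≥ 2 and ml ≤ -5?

With n = 9 the allowed l are 0, 1, …, 8.
Per l-value: l=5 → 1; l=6 → 2; l=7 → 3; l=8 → 4.
Orbitals: 1 + 2 + 3 + 4 = 10. Each orbital carries two spin states, so 10 × 2 = 20 states.

20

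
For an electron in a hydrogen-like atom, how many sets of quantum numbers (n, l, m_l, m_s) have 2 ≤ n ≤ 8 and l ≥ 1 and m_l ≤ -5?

Go shell by shell, enumerating (l, m_l) with l ≥ 1 and m_l ≤ -5:
n=6 → 1; n=7 → 3; n=8 → 6.
Orbitals: 1 + 3 + 6 = 10. Including both spin states (m_s = ±1/2) gives 2 × 10 = 20 states.

20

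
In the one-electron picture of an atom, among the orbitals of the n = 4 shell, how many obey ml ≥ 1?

For n = 4, l ranges over 0 … 3.
The (l, ml) pairs meeting ml ≥ 1 give: l=1 → 1; l=2 → 2; l=3 → 3.
Total orbitals: 1 + 2 + 3 = 6.

6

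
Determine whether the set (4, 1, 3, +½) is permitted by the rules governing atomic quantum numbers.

Not allowed

The magnetic quantum number must satisfy −l ≤ ml ≤ l. With l = 1, ml can only be -1, 0, 1, so ml = 3 is forbidden.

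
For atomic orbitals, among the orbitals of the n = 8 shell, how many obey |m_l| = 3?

Contributions: l=3 → 2; l=4 → 2; l=5 → 2; l=6 → 2; l=7 → 2.
Total orbitals: 2 + 2 + 2 + 2 + 2 = 10.

10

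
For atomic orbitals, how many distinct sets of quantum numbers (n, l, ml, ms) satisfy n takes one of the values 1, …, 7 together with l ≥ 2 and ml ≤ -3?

40

Treat each shell separately and count matching orbitals:
n=4 → 1; n=5 → 3; n=6 → 6; n=7 → 10.
Orbitals: 1 + 3 + 6 + 10 = 20. Including both spin states (ms = ±1/2) gives 2 × 20 = 40 states.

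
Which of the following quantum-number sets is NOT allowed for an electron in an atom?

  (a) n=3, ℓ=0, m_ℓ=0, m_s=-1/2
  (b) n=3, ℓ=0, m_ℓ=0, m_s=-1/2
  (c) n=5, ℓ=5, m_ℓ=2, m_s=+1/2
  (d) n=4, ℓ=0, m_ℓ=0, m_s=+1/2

(c)

(c) has ℓ = 5 ≥ n = 5, violating 0 ≤ ℓ ≤ n−1.
The remaining sets (a), (b), (d) satisfy all four rules.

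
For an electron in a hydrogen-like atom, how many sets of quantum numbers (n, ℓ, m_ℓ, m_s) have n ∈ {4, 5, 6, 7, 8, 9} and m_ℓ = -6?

12

For each n in the range, tally the orbitals obeying m_ℓ = -6:
n=7 → 1; n=8 → 2; n=9 → 3.
Orbitals: 1 + 2 + 3 = 6. Including both spin states (m_s = ±1/2) gives 2 × 6 = 12 states.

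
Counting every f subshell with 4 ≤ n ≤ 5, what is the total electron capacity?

28

An f subshell (ℓ = 3) exists for every n ≥ 4, so shells n = 4, 5 each contribute one — 2 subshells.
Since each f subshell holds 2(2·3+1) = 14 electrons, the total is 2 × 14 = 28.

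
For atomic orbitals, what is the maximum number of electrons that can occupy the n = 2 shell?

A shell holds 2n² electrons: 2 × 2² = 2 × 4 = 8.

8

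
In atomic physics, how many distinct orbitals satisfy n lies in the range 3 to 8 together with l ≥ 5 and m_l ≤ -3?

22

Work shell by shell — for each n, count the (l, m_l) pairs that satisfy l ≥ 5 and m_l ≤ -3:
n=6 → 3; n=7 → 7; n=8 → 12.
Total orbitals: 3 + 7 + 12 = 22.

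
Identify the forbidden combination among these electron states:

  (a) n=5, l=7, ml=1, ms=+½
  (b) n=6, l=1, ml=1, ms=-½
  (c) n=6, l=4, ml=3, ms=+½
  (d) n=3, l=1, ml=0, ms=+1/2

(a)

(a) has l = 7 ≥ n = 5, violating 0 ≤ l ≤ n−1.
The remaining sets (b), (c), (d) satisfy all four rules.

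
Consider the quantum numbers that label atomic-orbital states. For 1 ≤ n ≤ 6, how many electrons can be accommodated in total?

Total orbitals = 1² + 2² + 3² + 4² + 5² + 6² = 91. Doubling for spin gives 182 electrons.

182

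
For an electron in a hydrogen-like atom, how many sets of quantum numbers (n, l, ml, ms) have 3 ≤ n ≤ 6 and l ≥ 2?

For each n in the range, tally the orbitals obeying l ≥ 2:
n=3 → 5; n=4 → 12; n=5 → 21; n=6 → 32.
Orbitals: 5 + 12 + 21 + 32 = 70. Including both spin states (ms = ±1/2) gives 2 × 70 = 140 states.

140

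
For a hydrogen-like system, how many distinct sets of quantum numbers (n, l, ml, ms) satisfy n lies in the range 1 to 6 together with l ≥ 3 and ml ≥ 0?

56

Work shell by shell — for each n, count the (l, ml) pairs that satisfy l ≥ 3 and ml ≥ 0:
n=4 → 4; n=5 → 9; n=6 → 15.
Orbitals: 4 + 9 + 15 = 28. Including both spin states (ms = ±1/2) gives 2 × 28 = 56 states.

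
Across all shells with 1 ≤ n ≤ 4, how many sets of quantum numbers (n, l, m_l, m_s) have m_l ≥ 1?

20

Per-shell orbital counts meeting the constraint:
n=2 → 1; n=3 → 3; n=4 → 6.
Orbitals: 1 + 3 + 6 = 10. Including both spin states (m_s = ±1/2) gives 2 × 10 = 20 states.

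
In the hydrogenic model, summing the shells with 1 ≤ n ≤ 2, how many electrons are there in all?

10

Shell n has n² orbitals: 1²=1 + 2²=4 = 5 orbitals.
Two spin states per orbital: 2 × 5 = 10 electrons.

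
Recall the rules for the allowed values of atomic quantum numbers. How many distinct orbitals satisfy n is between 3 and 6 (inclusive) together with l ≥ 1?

82

Work shell by shell — for each n, count the (l, m_l) pairs that satisfy l ≥ 1:
n=3 → 8; n=4 → 15; n=5 → 24; n=6 → 35.
Total orbitals: 8 + 15 + 24 + 35 = 82.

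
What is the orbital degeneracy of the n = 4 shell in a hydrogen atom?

16

The n = 4 shell contains n² = 4² = 16 orbitals.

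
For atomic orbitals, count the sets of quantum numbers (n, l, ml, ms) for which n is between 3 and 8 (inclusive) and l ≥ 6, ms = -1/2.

For each n in the range, tally the orbitals obeying l ≥ 6:
n=7 → 13; n=8 → 28.
Orbitals: 13 + 28 = 41. With ms fixed to -1/2 there is one state per orbital, so 41 states.

41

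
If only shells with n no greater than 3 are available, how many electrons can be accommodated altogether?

Total orbitals = 1² + 2² + 3² = 14. Doubling for spin gives 28 electrons.

28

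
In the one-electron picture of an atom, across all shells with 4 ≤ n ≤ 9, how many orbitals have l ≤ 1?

24

Per-shell orbital counts meeting the constraint:
n=4 → 4; n=5 → 4; n=6 → 4; n=7 → 4; n=8 → 4; n=9 → 4.
Total orbitals: 4 + 4 + 4 + 4 + 4 + 4 = 24.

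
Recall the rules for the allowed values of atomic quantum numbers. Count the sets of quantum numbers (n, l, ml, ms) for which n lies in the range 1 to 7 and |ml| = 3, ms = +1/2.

Go shell by shell, enumerating (l, ml) with |ml| = 3:
n=4 → 2; n=5 → 4; n=6 → 6; n=7 → 8.
Orbitals: 2 + 4 + 6 + 8 = 20. With ms fixed to +1/2 there is one state per orbital, so 20 states.

20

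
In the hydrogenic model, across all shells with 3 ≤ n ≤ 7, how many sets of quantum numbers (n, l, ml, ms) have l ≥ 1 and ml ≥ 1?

110

For each n in the range, tally the orbitals obeying l ≥ 1 and ml ≥ 1:
n=3 → 3; n=4 → 6; n=5 → 10; n=6 → 15; n=7 → 21.
Orbitals: 3 + 6 + 10 + 15 + 21 = 55. Including both spin states (ms = ±1/2) gives 2 × 55 = 110 states.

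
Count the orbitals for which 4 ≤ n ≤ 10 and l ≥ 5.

Treat each shell separately and count matching orbitals:
n=6 → 11; n=7 → 24; n=8 → 39; n=9 → 56; n=10 → 75.
Total orbitals: 11 + 24 + 39 + 56 + 75 = 205.

205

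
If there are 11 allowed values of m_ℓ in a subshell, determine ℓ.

m_ℓ ranges over 2ℓ+1 integers, so 2ℓ+1 = 11 ⇒ ℓ = 5.

ℓ = 5 (h)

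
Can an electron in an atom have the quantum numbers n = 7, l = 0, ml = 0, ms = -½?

Valid

n = 7 is a positive integer. l = 0 satisfies 0 ≤ l ≤ n−1 = 6. ml = 0 lies in the range −l … +l (here 0). ms = -1/2 is one of ±1/2.
All four constraints are satisfied.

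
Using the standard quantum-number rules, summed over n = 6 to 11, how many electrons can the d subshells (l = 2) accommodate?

A d subshell (l = 2) exists for every n ≥ 3, so shells n = 6, 7, 8, 9, 10, 11 each contribute one — 6 subshells.
Since each d subshell holds 2(2·2+1) = 10 electrons, the total is 6 × 10 = 60.

60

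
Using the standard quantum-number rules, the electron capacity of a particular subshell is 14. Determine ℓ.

ℓ = 3

2(2ℓ+1) = 14 ⇒ 2ℓ+1 = 7 ⇒ ℓ = 3.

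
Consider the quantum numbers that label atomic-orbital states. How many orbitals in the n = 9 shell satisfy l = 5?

11

With n = 9 the allowed l are 0, 1, …, 8.
Per l-value: l=5 → 11.
Total orbitals: 11.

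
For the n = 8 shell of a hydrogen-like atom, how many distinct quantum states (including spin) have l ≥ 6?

Orbitals with l ≥ 6, by l: l=6 → 13; l=7 → 15.
Orbitals: 13 + 15 = 28. Each orbital carries two spin states, so 28 × 2 = 56 states.

56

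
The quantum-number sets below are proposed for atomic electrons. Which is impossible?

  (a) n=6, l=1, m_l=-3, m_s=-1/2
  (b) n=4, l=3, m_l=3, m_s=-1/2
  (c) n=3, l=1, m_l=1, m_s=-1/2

(a) has |m_l| = 3 > l = 1, violating −l ≤ m_l ≤ l.
The remaining sets (b), (c) satisfy all four rules.

(a)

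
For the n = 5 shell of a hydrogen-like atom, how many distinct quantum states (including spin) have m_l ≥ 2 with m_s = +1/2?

The n = 5 shell has l = 0 through 4; check each.
Contributions: l=2 → 1; l=3 → 2; l=4 → 3.
Orbitals: 1 + 2 + 3 = 6. With m_s fixed to a single value there is one state per orbital, giving 6 states.

6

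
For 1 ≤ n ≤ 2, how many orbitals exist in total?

5

Total orbitals = 1² + 2² = 5.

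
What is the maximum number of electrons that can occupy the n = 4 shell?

32

A shell holds 2n² electrons: 2 × 4² = 2 × 16 = 32.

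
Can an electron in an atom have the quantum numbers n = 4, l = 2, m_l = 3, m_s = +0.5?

No

The magnetic quantum number must satisfy −l ≤ m_l ≤ l. With l = 2, m_l can only be -2, -1, 0, 1, 2, so m_l = 3 is forbidden.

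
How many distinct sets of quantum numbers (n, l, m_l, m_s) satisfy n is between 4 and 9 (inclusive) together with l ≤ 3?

Go shell by shell, enumerating (l, m_l) with l ≤ 3:
n=4 → 16; n=5 → 16; n=6 → 16; n=7 → 16; n=8 → 16; n=9 → 16.
Orbitals: 16 + 16 + 16 + 16 + 16 + 16 = 96. Including both spin states (m_s = ±1/2) gives 2 × 96 = 192 states.

192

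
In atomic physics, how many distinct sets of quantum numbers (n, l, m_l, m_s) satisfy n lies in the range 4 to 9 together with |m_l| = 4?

60

Per-shell orbital counts meeting the constraint:
n=5 → 2; n=6 → 4; n=7 → 6; n=8 → 8; n=9 → 10.
Orbitals: 2 + 4 + 6 + 8 + 10 = 30. Including both spin states (m_s = ±1/2) gives 2 × 30 = 60 states.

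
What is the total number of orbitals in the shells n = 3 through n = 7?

135

Shell n has n² orbitals: 3²=9 + 4²=16 + 5²=25 + 6²=36 + 7²=49 = 135 orbitals.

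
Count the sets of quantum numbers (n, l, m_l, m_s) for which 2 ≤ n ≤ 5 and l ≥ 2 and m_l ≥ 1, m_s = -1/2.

For each n in the range, tally the orbitals obeying l ≥ 2 and m_l ≥ 1:
n=3 → 2; n=4 → 5; n=5 → 9.
Orbitals: 2 + 5 + 9 = 16. With m_s fixed to -1/2 there is one state per orbital, so 16 states.

16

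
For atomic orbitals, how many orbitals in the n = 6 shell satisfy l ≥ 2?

32

The n = 6 shell has l = 0 through 5; check each.
The (l, ml) pairs meeting l ≥ 2 give: l=2 → 5; l=3 → 7; l=4 → 9; l=5 → 11.
Total orbitals: 5 + 7 + 9 + 11 = 32.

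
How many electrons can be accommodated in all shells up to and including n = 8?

408

Total orbitals = 1² + 2² + 3² + 4² + 5² + 6² + 7² + 8² = 204. Doubling for spin gives 408 electrons.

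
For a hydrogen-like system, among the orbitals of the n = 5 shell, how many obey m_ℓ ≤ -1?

10

With n = 5 the allowed ℓ are 0, 1, …, 4.
The (ℓ, m_ℓ) pairs meeting m_ℓ ≤ -1 give: ℓ=1 → 1; ℓ=2 → 2; ℓ=3 → 3; ℓ=4 → 4.
Total orbitals: 1 + 2 + 3 + 4 = 10.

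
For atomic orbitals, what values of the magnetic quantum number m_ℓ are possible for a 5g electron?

The 5g subshell has ℓ = 4, and m_ℓ takes every integer from −ℓ to +ℓ. With ℓ = 4 that gives the 9 values -4, -3, -2, -1, 0, 1, 2, 3, 4.

-4, -3, -2, -1, 0, 1, 2, 3, 4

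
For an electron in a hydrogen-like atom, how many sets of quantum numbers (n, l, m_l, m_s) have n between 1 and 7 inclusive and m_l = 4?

12

Treat each shell separately and count matching orbitals:
n=5 → 1; n=6 → 2; n=7 → 3.
Orbitals: 1 + 2 + 3 = 6. Including both spin states (m_s = ±1/2) gives 2 × 6 = 12 states.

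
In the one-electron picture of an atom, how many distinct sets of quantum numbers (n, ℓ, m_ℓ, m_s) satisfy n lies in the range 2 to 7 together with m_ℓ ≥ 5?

8

Work shell by shell — for each n, count the (ℓ, m_ℓ) pairs that satisfy m_ℓ ≥ 5:
n=6 → 1; n=7 → 3.
Orbitals: 1 + 3 = 4. Including both spin states (m_s = ±1/2) gives 2 × 4 = 8 states.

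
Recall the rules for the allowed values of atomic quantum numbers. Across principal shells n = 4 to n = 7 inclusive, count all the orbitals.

126

Shell n has n² orbitals: 4²=16 + 5²=25 + 6²=36 + 7²=49 = 126 orbitals.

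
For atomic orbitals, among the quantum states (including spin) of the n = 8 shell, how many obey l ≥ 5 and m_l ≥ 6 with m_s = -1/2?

The n = 8 shell has l = 0 through 7; check each.
Orbitals with l ≥ 5 and m_l ≥ 6, by l: l=6 → 1; l=7 → 2.
Orbitals: 1 + 2 = 3. With m_s fixed to a single value there is one state per orbital, giving 3 states.

3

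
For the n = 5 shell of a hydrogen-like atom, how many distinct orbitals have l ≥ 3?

For n = 5, l ranges over 0 … 4.
Per l-value: l=3 → 7; l=4 → 9.
Total orbitals: 7 + 9 = 16.

16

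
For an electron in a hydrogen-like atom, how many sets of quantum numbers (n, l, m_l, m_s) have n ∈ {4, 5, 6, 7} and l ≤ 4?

182

Treat each shell separately and count matching orbitals:
n=4 → 16; n=5 → 25; n=6 → 25; n=7 → 25.
Orbitals: 16 + 25 + 25 + 25 = 91. Including both spin states (m_s = ±1/2) gives 2 × 91 = 182 states.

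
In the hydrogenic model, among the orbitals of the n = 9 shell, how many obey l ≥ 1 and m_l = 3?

6

Per l-value: l=3 → 1; l=4 → 1; l=5 → 1; l=6 → 1; l=7 → 1; l=8 → 1.
Total orbitals: 1 + 1 + 1 + 1 + 1 + 1 = 6.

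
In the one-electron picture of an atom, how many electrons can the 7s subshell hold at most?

A subshell with l = 0 has 2l+1 = 1 orbital, each holding 2 electrons (spin ±1/2), so 1 × 2 = 2.

2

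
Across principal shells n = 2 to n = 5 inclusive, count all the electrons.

108

Shell n has n² orbitals: 2²=4 + 3²=9 + 4²=16 + 5²=25 = 54 orbitals.
Two spin states per orbital: 2 × 54 = 108 electrons.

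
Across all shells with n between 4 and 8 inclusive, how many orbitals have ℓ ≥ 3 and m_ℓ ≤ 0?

Treat each shell separately and count matching orbitals:
n=4 → 4; n=5 → 9; n=6 → 15; n=7 → 22; n=8 → 30.
Total orbitals: 4 + 9 + 15 + 22 + 30 = 80.

80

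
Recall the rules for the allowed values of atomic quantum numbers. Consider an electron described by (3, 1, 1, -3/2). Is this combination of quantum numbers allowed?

The spin quantum number for an electron can only be m_s = +1/2 or −1/2; m_s = -3/2 is not one of those.

No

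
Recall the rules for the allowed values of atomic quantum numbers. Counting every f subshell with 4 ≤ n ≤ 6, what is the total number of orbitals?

An f subshell (ℓ = 3) exists for every n ≥ 4, so shells n = 4, 5, 6 each contribute one — 3 subshells.
Since each f subshell has 2·3+1 = 7 orbitals, the total is 3 × 7 = 21.

21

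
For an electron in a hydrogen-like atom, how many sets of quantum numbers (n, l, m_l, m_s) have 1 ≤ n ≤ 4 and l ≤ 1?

26

Per-shell orbital counts meeting the constraint:
n=1 → 1; n=2 → 4; n=3 → 4; n=4 → 4.
Orbitals: 1 + 4 + 4 + 4 = 13. Including both spin states (m_s = ±1/2) gives 2 × 13 = 26 states.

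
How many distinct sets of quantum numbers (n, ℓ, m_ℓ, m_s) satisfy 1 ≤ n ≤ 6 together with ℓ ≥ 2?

Per-shell orbital counts meeting the constraint:
n=3 → 5; n=4 → 12; n=5 → 21; n=6 → 32.
Orbitals: 5 + 12 + 21 + 32 = 70. Including both spin states (m_s = ±1/2) gives 2 × 70 = 140 states.

140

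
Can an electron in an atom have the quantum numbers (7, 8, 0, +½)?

Not allowed

The orbital quantum number must satisfy 0 ≤ ℓ ≤ n−1. With n = 7 the allowed ℓ values are 0, 1, 2, 3, 4, 5, 6, so ℓ = 8 is out of range.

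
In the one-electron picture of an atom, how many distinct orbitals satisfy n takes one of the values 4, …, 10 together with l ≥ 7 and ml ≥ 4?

Per-shell orbital counts meeting the constraint:
n=8 → 4; n=9 → 9; n=10 → 15.
Total orbitals: 4 + 9 + 15 = 28.

28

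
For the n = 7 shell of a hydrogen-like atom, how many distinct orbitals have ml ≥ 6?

1

With n = 7 the allowed l are 0, 1, …, 6.
Contributions: l=6 → 1.
Total orbitals: 1.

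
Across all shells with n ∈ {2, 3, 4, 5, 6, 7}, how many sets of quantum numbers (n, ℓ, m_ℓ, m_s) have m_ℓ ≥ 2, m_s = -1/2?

Treat each shell separately and count matching orbitals:
n=3 → 1; n=4 → 3; n=5 → 6; n=6 → 10; n=7 → 15.
Orbitals: 1 + 3 + 6 + 10 + 15 = 35. With m_s fixed to -1/2 there is one state per orbital, so 35 states.

35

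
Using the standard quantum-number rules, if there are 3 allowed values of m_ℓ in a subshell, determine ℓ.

m_ℓ ranges over 2ℓ+1 integers, so 2ℓ+1 = 3 ⇒ ℓ = 1.

ℓ = 1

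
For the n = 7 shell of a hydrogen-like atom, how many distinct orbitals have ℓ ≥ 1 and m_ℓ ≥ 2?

15

Go through ℓ = 0, …, 6 (the values permitted for n = 7).
Orbitals with ℓ ≥ 1 and m_ℓ ≥ 2, by ℓ: ℓ=2 → 1; ℓ=3 → 2; ℓ=4 → 3; ℓ=5 → 4; ℓ=6 → 5.
Total orbitals: 1 + 2 + 3 + 4 + 5 = 15.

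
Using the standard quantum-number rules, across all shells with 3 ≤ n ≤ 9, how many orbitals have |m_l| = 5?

20

For each n in the range, tally the orbitals obeying |m_l| = 5:
n=6 → 2; n=7 → 4; n=8 → 6; n=9 → 8.
Total orbitals: 2 + 4 + 6 + 8 = 20.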